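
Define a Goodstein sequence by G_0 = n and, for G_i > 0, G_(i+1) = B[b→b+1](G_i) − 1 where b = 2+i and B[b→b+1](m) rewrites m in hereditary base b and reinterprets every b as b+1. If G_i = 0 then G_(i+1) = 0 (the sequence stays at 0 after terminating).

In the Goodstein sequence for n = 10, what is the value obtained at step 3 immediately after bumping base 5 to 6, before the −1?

G_0=10  [base 2] 2^(2 + 1) + 2  →[2↦3]→  3^(3 + 1) + 3 = 84  −1 ⇒ G_1=83
G_1=83  [base 3] 3^(3 + 1) + 2  →[3↦4]→  4^(4 + 1) + 2 = 1026  −1 ⇒ G_2=1025
G_2=1025  [base 4] 4^(4 + 1) + 1  →[4↦5]→  5^(5 + 1) + 1 = 15626  −1 ⇒ G_3=15625

279936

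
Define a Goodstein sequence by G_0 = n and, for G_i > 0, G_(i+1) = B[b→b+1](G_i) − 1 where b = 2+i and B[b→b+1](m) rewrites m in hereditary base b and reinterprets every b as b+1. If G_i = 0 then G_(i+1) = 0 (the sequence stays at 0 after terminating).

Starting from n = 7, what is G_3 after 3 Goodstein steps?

3127

G_0=7  [base 2] 2^2 + 2 + 1  →[2↦3]→  3^3 + 3 + 1 = 31  −1 ⇒ G_1=30
G_1=30  [base 3] 3^3 + 3  →[3↦4]→  4^4 + 4 = 260  −1 ⇒ G_2=259
G_2=259  [base 4] 4^4 + 3  →[4↦5]→  5^5 + 3 = 3128  −1 ⇒ G_3=3127
G_3=3127  [base 5] 5^5 + 2  →[5↦6]→  6^6 + 2 = 46658  −1 ⇒ G_4=46657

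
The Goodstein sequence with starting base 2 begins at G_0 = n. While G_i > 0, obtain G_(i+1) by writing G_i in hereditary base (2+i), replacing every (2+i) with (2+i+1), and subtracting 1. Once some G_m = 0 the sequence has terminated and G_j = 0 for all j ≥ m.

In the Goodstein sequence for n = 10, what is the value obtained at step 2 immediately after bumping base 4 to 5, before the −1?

15626

10 —HB2→ 2^(2 + 1) + 2 —bump→ 3^(3 + 1) + 3 = 84 —(−1)→ 83
83 —HB3→ 3^(3 + 1) + 2 —bump→ 4^(4 + 1) + 2 = 1026 —(−1)→ 1025
1025 —HB4→ 4^(4 + 1) + 1 —bump→ 5^(5 + 1) + 1 = 15626 —(−1)→ 15625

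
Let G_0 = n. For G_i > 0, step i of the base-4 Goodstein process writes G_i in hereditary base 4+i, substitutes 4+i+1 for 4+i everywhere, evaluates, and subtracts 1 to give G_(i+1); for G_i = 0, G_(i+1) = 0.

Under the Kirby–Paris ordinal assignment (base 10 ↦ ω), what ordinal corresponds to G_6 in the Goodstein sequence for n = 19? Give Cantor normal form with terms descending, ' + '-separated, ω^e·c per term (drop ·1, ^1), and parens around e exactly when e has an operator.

i=0: 19 = 4^2 + 3 (b=4); 4→5: 5^2 + 3 = 28; 28−1 = 27
i=1: 27 = 5^2 + 2 (b=5); 5→6: 6^2 + 2 = 38; 38−1 = 37
i=2: 37 = 6^2 + 1 (b=6); 6→7: 7^2 + 1 = 50; 50−1 = 49
i=3: 49 = 7^2 (b=7); 7→8: 8^2 = 64; 64−1 = 63
i=4: 63 = 7·8 + 7 (b=8); 8→9: 7·9 + 7 = 70; 70−1 = 69
i=5: 69 = 7·9 + 6 (b=9); 9→10: 7·10 + 6 = 76; 76−1 = 75
i=6: 75 = 7·10 + 5 (b=10); 10→11: 7·11 + 5 = 82; 82−1 = 81

ω·7 + 5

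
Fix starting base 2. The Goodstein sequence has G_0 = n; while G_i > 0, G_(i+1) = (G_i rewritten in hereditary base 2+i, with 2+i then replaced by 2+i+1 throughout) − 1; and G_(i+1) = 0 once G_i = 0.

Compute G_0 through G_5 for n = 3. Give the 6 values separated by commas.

step 0: 3 = 2 + 1; sub 3 for 2: 3 + 1; = 4; G_1 = 4−1 = 3
step 1: 3 = 3; sub 4 for 3: 4; = 4; G_2 = 4−1 = 3
step 2: 3 = 3; sub 5 for 4: 3; = 3; G_3 = 3−1 = 2
step 3: 2 = 2; sub 6 for 5: 2; = 2; G_4 = 2−1 = 1
step 4: 1 = 1; sub 7 for 6: 1; = 1; G_5 = 1−1 = 0

3, 3, 3, 2, 1, 0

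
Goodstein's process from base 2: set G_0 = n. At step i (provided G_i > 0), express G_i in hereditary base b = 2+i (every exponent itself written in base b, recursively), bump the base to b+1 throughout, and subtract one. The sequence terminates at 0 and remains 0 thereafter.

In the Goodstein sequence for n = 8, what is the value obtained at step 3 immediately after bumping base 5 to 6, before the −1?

93396

base 2: 8 = 2^(2 + 1); at 3: 3^(3 + 1) = 81; next = 80
base 3: 80 = 2·3^3 + 2·3^2 + 2·3 + 2; at 4: 2·4^4 + 2·4^2 + 2·4 + 2 = 554; next = 553
base 4: 553 = 2·4^4 + 2·4^2 + 2·4 + 1; at 5: 2·5^5 + 2·5^2 + 2·5 + 1 = 6311; next = 6310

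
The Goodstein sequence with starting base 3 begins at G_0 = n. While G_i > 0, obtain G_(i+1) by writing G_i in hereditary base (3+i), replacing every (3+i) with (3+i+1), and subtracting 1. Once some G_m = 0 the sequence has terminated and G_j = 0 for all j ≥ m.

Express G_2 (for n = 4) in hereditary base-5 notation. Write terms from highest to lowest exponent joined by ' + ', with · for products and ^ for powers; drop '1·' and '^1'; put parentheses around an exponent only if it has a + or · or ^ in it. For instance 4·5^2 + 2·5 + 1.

4 —HB3→ 3 + 1 —bump→ 4 + 1 = 5 —(−1)→ 4
4 —HB4→ 4 —bump→ 5 = 5 —(−1)→ 4
4 —HB5→ 4 —bump→ 4 = 4 —(−1)→ 3

4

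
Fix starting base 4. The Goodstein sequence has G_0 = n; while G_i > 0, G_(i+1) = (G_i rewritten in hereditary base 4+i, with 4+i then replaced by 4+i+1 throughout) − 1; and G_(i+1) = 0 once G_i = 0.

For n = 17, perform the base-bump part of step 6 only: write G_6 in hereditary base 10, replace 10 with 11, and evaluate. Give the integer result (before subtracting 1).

56

[0] 17 ≡ 4^2 + 1 (base 4). Lift 5: 26. −1: 25.
[1] 25 ≡ 5^2 (base 5). Lift 6: 36. −1: 35.
[2] 35 ≡ 5·6 + 5 (base 6). Lift 7: 40. −1: 39.
[3] 39 ≡ 5·7 + 4 (base 7). Lift 8: 44. −1: 43.
[4] 43 ≡ 5·8 + 3 (base 8). Lift 9: 48. −1: 47.
[5] 47 ≡ 5·9 + 2 (base 9). Lift 10: 52. −1: 51.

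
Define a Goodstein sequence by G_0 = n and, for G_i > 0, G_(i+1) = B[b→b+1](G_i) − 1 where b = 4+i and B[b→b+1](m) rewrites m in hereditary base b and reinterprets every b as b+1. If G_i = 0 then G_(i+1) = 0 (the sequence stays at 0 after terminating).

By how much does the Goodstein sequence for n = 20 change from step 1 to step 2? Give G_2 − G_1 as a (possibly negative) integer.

10

G_0=20  [base 4] 4^2 + 4  →[4↦5]→  5^2 + 5 = 30  −1 ⇒ G_1=29
G_1=29  [base 5] 5^2 + 4  →[5↦6]→  6^2 + 4 = 40  −1 ⇒ G_2=39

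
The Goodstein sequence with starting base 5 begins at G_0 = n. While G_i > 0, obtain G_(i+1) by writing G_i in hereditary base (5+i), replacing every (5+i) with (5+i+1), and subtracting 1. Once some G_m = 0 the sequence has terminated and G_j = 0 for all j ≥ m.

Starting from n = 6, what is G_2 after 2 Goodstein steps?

(0) 6|_5 = 5 + 1 ↦ 6 + 1|_6 = 7 ⇒ 6
(1) 6|_6 = 6 ↦ 7|_7 = 7 ⇒ 6

6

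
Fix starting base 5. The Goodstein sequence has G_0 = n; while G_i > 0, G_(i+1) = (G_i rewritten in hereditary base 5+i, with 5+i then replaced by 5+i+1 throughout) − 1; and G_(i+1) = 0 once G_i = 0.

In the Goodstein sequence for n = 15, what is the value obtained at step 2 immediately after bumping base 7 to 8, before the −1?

15 —HB5→ 3·5 —bump→ 3·6 = 18 —(−1)→ 17
17 —HB6→ 2·6 + 5 —bump→ 2·7 + 5 = 19 —(−1)→ 18
18 —HB7→ 2·7 + 4 —bump→ 2·8 + 4 = 20 —(−1)→ 19

20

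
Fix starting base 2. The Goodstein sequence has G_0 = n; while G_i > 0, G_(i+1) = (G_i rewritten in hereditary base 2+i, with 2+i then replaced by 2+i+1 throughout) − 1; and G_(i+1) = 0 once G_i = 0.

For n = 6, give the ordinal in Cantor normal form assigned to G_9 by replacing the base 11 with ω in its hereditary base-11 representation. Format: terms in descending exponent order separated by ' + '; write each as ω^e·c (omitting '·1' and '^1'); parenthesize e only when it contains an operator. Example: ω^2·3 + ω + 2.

step 0: 6 = 2^2 + 2; sub 3 for 2: 3^3 + 3; = 30; G_1 = 30−1 = 29
step 1: 29 = 3^3 + 2; sub 4 for 3: 4^4 + 2; = 258; G_2 = 258−1 = 257
step 2: 257 = 4^4 + 1; sub 5 for 4: 5^5 + 1; = 3126; G_3 = 3126−1 = 3125
step 3: 3125 = 5^5; sub 6 for 5: 6^6; = 46656; G_4 = 46656−1 = 46655
step 4: 46655 = 5·6^5 + 5·6^4 + 5·6^3 + 5·6^2 + 5·6 + 5; sub 7 for 6: 5·7^5 + 5·7^4 + 5·7^3 + 5·7^2 + 5·7 + 5; = 98040; G_5 = 98040−1 = 98039
step 5: 98039 = 5·7^5 + 5·7^4 + 5·7^3 + 5·7^2 + 5·7 + 4; sub 8 for 7: 5·8^5 + 5·8^4 + 5·8^3 + 5·8^2 + 5·8 + 4; = 187244; G_6 = 187244−1 = 187243
step 6: 187243 = 5·8^5 + 5·8^4 + 5·8^3 + 5·8^2 + 5·8 + 3; sub 9 for 8: 5·9^5 + 5·9^4 + 5·9^3 + 5·9^2 + 5·9 + 3; = 332148; G_7 = 332148−1 = 332147
step 7: 332147 = 5·9^5 + 5·9^4 + 5·9^3 + 5·9^2 + 5·9 + 2; sub 10 for 9: 5·10^5 + 5·10^4 + 5·10^3 + 5·10^2 + 5·10 + 2; = 555552; G_8 = 555552−1 = 555551
step 8: 555551 = 5·10^5 + 5·10^4 + 5·10^3 + 5·10^2 + 5·10 + 1; sub 11 for 10: 5·11^5 + 5·11^4 + 5·11^3 + 5·11^2 + 5·11 + 1; = 885776; G_9 = 885776−1 = 885775

ω^5·5 + ω^4·5 + ω^3·5 + ω^2·5 + ω·5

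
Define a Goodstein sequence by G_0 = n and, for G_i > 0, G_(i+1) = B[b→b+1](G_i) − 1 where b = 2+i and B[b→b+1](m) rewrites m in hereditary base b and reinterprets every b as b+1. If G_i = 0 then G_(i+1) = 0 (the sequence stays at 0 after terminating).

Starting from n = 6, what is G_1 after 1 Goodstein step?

G_0 = 6. HB_2(6) = 2^2 + 2. Bump = 30. G_1 = 29.
G_1 = 29. HB_3(29) = 3^3 + 2. Bump = 258. G_2 = 257.

29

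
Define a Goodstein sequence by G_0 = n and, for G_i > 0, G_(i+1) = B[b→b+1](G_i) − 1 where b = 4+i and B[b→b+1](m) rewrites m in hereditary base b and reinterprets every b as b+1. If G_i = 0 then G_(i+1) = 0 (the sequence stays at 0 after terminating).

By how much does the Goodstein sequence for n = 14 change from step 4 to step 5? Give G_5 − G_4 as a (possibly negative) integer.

[0] 14 ≡ 3·4 + 2 (base 4). Lift 5: 17. −1: 16.
[1] 16 ≡ 3·5 + 1 (base 5). Lift 6: 19. −1: 18.
[2] 18 ≡ 3·6 (base 6). Lift 7: 21. −1: 20.
[3] 20 ≡ 2·7 + 6 (base 7). Lift 8: 22. −1: 21.
[4] 21 ≡ 2·8 + 5 (base 8). Lift 9: 23. −1: 22.

1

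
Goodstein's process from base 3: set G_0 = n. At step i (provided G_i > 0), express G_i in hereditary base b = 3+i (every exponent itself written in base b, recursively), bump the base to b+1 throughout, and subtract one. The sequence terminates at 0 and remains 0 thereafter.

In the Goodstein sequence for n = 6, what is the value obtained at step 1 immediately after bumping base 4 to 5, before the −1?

8

6 —HB3→ 2·3 —bump→ 2·4 = 8 —(−1)→ 7
7 —HB4→ 4 + 3 —bump→ 5 + 3 = 8 —(−1)→ 7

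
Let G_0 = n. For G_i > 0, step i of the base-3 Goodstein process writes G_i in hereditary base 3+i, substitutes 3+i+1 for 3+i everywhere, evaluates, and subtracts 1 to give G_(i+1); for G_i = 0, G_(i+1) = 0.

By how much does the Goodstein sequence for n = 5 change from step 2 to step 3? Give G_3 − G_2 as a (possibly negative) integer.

G_0 = 5. HB_3(5) = 3 + 2. Bump = 6. G_1 = 5.
G_1 = 5. HB_4(5) = 4 + 1. Bump = 6. G_2 = 5.
G_2 = 5. HB_5(5) = 5. Bump = 6. G_3 = 5.

0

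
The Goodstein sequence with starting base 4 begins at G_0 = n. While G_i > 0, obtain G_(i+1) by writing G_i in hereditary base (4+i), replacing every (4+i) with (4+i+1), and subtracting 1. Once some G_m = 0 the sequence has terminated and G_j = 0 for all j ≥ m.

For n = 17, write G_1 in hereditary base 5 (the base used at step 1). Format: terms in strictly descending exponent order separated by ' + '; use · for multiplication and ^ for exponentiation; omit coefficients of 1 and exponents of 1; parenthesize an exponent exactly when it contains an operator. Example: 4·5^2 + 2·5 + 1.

base 4: 17 = 4^2 + 1; at 5: 5^2 + 1 = 26; next = 25
base 5: 25 = 5^2; at 6: 6^2 = 36; next = 35

5^2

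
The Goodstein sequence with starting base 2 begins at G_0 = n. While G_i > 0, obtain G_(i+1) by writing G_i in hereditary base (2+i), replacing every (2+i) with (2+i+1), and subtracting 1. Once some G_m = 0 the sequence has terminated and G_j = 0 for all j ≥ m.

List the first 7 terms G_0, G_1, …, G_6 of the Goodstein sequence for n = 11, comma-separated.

11, 84, 1027, 15627, 279937, 5764801, 134217727

G_0=11  [base 2] 2^(2 + 1) + 2 + 1  →[2↦3]→  3^(3 + 1) + 3 + 1 = 85  −1 ⇒ G_1=84
G_1=84  [base 3] 3^(3 + 1) + 3  →[3↦4]→  4^(4 + 1) + 4 = 1028  −1 ⇒ G_2=1027
G_2=1027  [base 4] 4^(4 + 1) + 3  →[4↦5]→  5^(5 + 1) + 3 = 15628  −1 ⇒ G_3=15627
G_3=15627  [base 5] 5^(5 + 1) + 2  →[5↦6]→  6^(6 + 1) + 2 = 279938  −1 ⇒ G_4=279937
G_4=279937  [base 6] 6^(6 + 1) + 1  →[6↦7]→  7^(7 + 1) + 1 = 5764802  −1 ⇒ G_5=5764801
G_5=5764801  [base 7] 7^(7 + 1)  →[7↦8]→  8^(8 + 1) = 134217728  −1 ⇒ G_6=134217727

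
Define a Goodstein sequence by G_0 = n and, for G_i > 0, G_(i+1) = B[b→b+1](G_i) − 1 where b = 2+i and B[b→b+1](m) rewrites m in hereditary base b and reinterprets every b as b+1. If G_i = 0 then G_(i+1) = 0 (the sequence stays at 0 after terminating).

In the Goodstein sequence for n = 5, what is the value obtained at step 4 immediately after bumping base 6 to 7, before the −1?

1198

G_0=5  [base 2] 2^2 + 1  →[2↦3]→  3^3 + 1 = 28  −1 ⇒ G_1=27
G_1=27  [base 3] 3^3  →[3↦4]→  4^4 = 256  −1 ⇒ G_2=255
G_2=255  [base 4] 3·4^3 + 3·4^2 + 3·4 + 3  →[4↦5]→  3·5^3 + 3·5^2 + 3·5 + 3 = 468  −1 ⇒ G_3=467
G_3=467  [base 5] 3·5^3 + 3·5^2 + 3·5 + 2  →[5↦6]→  3·6^3 + 3·6^2 + 3·6 + 2 = 776  −1 ⇒ G_4=775
G_4=775  [base 6] 3·6^3 + 3·6^2 + 3·6 + 1  →[6↦7]→  3·7^3 + 3·7^2 + 3·7 + 1 = 1198  −1 ⇒ G_5=1197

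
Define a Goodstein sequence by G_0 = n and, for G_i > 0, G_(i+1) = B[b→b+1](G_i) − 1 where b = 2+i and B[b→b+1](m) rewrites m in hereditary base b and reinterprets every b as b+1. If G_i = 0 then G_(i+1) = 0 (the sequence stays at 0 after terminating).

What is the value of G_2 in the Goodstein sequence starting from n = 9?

(0) 9|_2 = 2^(2 + 1) + 1 ↦ 3^(3 + 1) + 1|_3 = 82 ⇒ 81
(1) 81|_3 = 3^(3 + 1) ↦ 4^(4 + 1)|_4 = 1024 ⇒ 1023

1023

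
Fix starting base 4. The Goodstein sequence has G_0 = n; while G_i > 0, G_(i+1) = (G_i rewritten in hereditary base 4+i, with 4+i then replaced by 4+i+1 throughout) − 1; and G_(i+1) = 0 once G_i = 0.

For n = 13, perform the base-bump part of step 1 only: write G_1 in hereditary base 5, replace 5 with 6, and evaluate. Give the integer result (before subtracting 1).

step 0: 13 = 3·4 + 1; sub 5 for 4: 3·5 + 1; = 16; G_1 = 16−1 = 15
step 1: 15 = 3·5; sub 6 for 5: 3·6; = 18; G_2 = 18−1 = 17

18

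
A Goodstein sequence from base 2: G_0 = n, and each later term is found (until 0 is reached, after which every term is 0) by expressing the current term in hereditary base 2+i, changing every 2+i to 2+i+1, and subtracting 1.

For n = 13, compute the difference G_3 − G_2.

base 2: 13 = 2^(2 + 1) + 2^2 + 1; at 3: 3^(3 + 1) + 3^3 + 1 = 109; next = 108
base 3: 108 = 3^(3 + 1) + 3^3; at 4: 4^(4 + 1) + 4^4 = 1280; next = 1279
base 4: 1279 = 4^(4 + 1) + 3·4^3 + 3·4^2 + 3·4 + 3; at 5: 5^(5 + 1) + 3·5^3 + 3·5^2 + 3·5 + 3 = 16093; next = 16092

14813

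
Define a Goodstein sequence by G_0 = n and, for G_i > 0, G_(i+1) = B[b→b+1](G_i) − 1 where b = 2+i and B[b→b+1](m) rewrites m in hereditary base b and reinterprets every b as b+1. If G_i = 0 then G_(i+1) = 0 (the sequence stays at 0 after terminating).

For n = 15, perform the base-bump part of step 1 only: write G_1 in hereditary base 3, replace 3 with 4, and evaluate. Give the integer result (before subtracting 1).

G_0=15  [base 2] 2^(2 + 1) + 2^2 + 2 + 1  →[2↦3]→  3^(3 + 1) + 3^3 + 3 + 1 = 112  −1 ⇒ G_1=111
G_1=111  [base 3] 3^(3 + 1) + 3^3 + 3  →[3↦4]→  4^(4 + 1) + 4^4 + 4 = 1284  −1 ⇒ G_2=1283

1284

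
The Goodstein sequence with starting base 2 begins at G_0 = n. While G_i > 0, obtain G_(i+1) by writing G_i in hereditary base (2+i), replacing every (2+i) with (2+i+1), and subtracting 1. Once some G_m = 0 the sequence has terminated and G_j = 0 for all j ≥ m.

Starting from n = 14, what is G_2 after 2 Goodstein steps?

1281

(0) 14|_2 = 2^(2 + 1) + 2^2 + 2 ↦ 3^(3 + 1) + 3^3 + 3|_3 = 111 ⇒ 110
(1) 110|_3 = 3^(3 + 1) + 3^3 + 2 ↦ 4^(4 + 1) + 4^4 + 2|_4 = 1282 ⇒ 1281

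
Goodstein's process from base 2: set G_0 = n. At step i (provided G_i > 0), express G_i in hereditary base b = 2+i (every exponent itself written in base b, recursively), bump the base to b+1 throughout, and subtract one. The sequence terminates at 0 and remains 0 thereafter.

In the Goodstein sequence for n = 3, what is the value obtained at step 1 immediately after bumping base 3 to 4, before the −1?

G_0=3  [base 2] 2 + 1  →[2↦3]→  3 + 1 = 4  −1 ⇒ G_1=3
G_1=3  [base 3] 3  →[3↦4]→  4 = 4  −1 ⇒ G_2=3

4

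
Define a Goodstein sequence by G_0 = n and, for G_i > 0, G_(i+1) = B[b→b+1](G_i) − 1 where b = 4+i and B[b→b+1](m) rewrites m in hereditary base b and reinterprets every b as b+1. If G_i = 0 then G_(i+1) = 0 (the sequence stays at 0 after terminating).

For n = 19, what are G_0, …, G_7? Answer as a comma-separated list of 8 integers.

19 —HB4→ 4^2 + 3 —bump→ 5^2 + 3 = 28 —(−1)→ 27
27 —HB5→ 5^2 + 2 —bump→ 6^2 + 2 = 38 —(−1)→ 37
37 —HB6→ 6^2 + 1 —bump→ 7^2 + 1 = 50 —(−1)→ 49
49 —HB7→ 7^2 —bump→ 8^2 = 64 —(−1)→ 63
63 —HB8→ 7·8 + 7 —bump→ 7·9 + 7 = 70 —(−1)→ 69
69 —HB9→ 7·9 + 6 —bump→ 7·10 + 6 = 76 —(−1)→ 75
75 —HB10→ 7·10 + 5 —bump→ 7·11 + 5 = 82 —(−1)→ 81

19, 27, 37, 49, 63, 69, 75, 81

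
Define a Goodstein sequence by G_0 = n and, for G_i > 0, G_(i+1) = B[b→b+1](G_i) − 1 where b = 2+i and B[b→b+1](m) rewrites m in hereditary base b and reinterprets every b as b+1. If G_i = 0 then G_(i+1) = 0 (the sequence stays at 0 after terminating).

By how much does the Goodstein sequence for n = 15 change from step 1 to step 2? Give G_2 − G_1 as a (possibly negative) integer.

1172

base 2: 15 = 2^(2 + 1) + 2^2 + 2 + 1; at 3: 3^(3 + 1) + 3^3 + 3 + 1 = 112; next = 111
base 3: 111 = 3^(3 + 1) + 3^3 + 3; at 4: 4^(4 + 1) + 4^4 + 4 = 1284; next = 1283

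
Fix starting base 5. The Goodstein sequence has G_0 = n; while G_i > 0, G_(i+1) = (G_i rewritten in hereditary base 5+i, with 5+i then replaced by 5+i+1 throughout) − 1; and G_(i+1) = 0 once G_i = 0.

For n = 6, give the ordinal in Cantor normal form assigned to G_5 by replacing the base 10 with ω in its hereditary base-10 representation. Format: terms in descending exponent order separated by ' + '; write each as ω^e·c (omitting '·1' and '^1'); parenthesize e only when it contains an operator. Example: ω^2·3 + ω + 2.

G_0 = 6. HB_5(6) = 5 + 1. Bump = 7. G_1 = 6.
G_1 = 6. HB_6(6) = 6. Bump = 7. G_2 = 6.
G_2 = 6. HB_7(6) = 6. Bump = 6. G_3 = 5.
G_3 = 5. HB_8(5) = 5. Bump = 5. G_4 = 4.
G_4 = 4. HB_9(4) = 4. Bump = 4. G_5 = 3.

3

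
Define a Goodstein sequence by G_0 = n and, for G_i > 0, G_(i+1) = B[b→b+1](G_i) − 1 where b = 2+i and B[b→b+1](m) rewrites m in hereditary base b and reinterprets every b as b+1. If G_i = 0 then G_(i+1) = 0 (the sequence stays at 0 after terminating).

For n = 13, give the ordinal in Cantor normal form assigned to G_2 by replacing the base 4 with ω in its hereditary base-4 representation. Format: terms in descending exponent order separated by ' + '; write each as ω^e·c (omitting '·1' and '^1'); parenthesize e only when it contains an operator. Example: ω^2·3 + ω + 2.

base 2: 13 = 2^(2 + 1) + 2^2 + 1; at 3: 3^(3 + 1) + 3^3 + 1 = 109; next = 108
base 3: 108 = 3^(3 + 1) + 3^3; at 4: 4^(4 + 1) + 4^4 = 1280; next = 1279
base 4: 1279 = 4^(4 + 1) + 3·4^3 + 3·4^2 + 3·4 + 3; at 5: 5^(5 + 1) + 3·5^3 + 3·5^2 + 3·5 + 3 = 16093; next = 16092

ω^(ω + 1) + ω^3·3 + ω^2·3 + ω·3 + 3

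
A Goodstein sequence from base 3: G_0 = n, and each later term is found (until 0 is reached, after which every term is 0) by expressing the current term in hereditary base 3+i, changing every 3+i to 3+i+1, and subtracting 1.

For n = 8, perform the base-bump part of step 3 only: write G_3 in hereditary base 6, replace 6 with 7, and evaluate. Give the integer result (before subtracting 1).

12

G_0 = 8. HB_3(8) = 2·3 + 2. Bump = 10. G_1 = 9.
G_1 = 9. HB_4(9) = 2·4 + 1. Bump = 11. G_2 = 10.
G_2 = 10. HB_5(10) = 2·5. Bump = 12. G_3 = 11.
G_3 = 11. HB_6(11) = 6 + 5. Bump = 12. G_4 = 11.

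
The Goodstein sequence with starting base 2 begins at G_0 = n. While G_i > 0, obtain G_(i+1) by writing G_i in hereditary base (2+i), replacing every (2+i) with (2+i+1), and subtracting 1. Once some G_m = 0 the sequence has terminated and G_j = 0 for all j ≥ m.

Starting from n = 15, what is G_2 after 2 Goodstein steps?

1283

G_0=15  [base 2] 2^(2 + 1) + 2^2 + 2 + 1  →[2↦3]→  3^(3 + 1) + 3^3 + 3 + 1 = 112  −1 ⇒ G_1=111
G_1=111  [base 3] 3^(3 + 1) + 3^3 + 3  →[3↦4]→  4^(4 + 1) + 4^4 + 4 = 1284  −1 ⇒ G_2=1283
G_2=1283  [base 4] 4^(4 + 1) + 4^4 + 3  →[4↦5]→  5^(5 + 1) + 5^5 + 3 = 18753  −1 ⇒ G_3=18752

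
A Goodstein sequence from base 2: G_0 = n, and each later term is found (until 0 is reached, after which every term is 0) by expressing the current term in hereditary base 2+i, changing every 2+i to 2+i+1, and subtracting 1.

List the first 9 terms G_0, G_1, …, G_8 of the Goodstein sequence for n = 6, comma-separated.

step 0: 6 = 2^2 + 2; sub 3 for 2: 3^3 + 3; = 30; G_1 = 30−1 = 29
step 1: 29 = 3^3 + 2; sub 4 for 3: 4^4 + 2; = 258; G_2 = 258−1 = 257
step 2: 257 = 4^4 + 1; sub 5 for 4: 5^5 + 1; = 3126; G_3 = 3126−1 = 3125
step 3: 3125 = 5^5; sub 6 for 5: 6^6; = 46656; G_4 = 46656−1 = 46655
step 4: 46655 = 5·6^5 + 5·6^4 + 5·6^3 + 5·6^2 + 5·6 + 5; sub 7 for 6: 5·7^5 + 5·7^4 + 5·7^3 + 5·7^2 + 5·7 + 5; = 98040; G_5 = 98040−1 = 98039
step 5: 98039 = 5·7^5 + 5·7^4 + 5·7^3 + 5·7^2 + 5·7 + 4; sub 8 for 7: 5·8^5 + 5·8^4 + 5·8^3 + 5·8^2 + 5·8 + 4; = 187244; G_6 = 187244−1 = 187243
step 6: 187243 = 5·8^5 + 5·8^4 + 5·8^3 + 5·8^2 + 5·8 + 3; sub 9 for 8: 5·9^5 + 5·9^4 + 5·9^3 + 5·9^2 + 5·9 + 3; = 332148; G_7 = 332148−1 = 332147
step 7: 332147 = 5·9^5 + 5·9^4 + 5·9^3 + 5·9^2 + 5·9 + 2; sub 10 for 9: 5·10^5 + 5·10^4 + 5·10^3 + 5·10^2 + 5·10 + 2; = 555552; G_8 = 555552−1 = 555551

6, 29, 257, 3125, 46655, 98039, 187243, 332147, 555551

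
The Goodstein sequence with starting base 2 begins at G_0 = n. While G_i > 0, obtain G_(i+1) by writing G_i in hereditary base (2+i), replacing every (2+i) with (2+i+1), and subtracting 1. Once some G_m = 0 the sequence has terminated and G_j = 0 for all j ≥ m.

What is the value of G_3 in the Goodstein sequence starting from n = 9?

G_0=9  [base 2] 2^(2 + 1) + 1  →[2↦3]→  3^(3 + 1) + 1 = 82  −1 ⇒ G_1=81
G_1=81  [base 3] 3^(3 + 1)  →[3↦4]→  4^(4 + 1) = 1024  −1 ⇒ G_2=1023
G_2=1023  [base 4] 3·4^4 + 3·4^3 + 3·4^2 + 3·4 + 3  →[4↦5]→  3·5^5 + 3·5^3 + 3·5^2 + 3·5 + 3 = 9843  −1 ⇒ G_3=9842

9842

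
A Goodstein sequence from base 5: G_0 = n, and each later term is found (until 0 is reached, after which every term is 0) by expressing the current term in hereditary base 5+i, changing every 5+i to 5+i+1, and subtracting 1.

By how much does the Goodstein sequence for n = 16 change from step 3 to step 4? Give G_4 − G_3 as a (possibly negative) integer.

1

(0) 16|_5 = 3·5 + 1 ↦ 3·6 + 1|_6 = 19 ⇒ 18
(1) 18|_6 = 3·6 ↦ 3·7|_7 = 21 ⇒ 20
(2) 20|_7 = 2·7 + 6 ↦ 2·8 + 6|_8 = 22 ⇒ 21
(3) 21|_8 = 2·8 + 5 ↦ 2·9 + 5|_9 = 23 ⇒ 22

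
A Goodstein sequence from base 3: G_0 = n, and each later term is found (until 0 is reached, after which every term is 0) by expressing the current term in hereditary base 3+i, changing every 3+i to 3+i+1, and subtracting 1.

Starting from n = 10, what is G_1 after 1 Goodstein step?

16

10 —HB3→ 3^2 + 1 —bump→ 4^2 + 1 = 17 —(−1)→ 16
16 —HB4→ 4^2 —bump→ 5^2 = 25 —(−1)→ 24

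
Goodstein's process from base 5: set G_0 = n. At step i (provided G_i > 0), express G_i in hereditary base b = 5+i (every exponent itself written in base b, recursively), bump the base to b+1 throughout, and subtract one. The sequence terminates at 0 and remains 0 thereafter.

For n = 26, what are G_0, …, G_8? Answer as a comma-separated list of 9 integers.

26, 36, 48, 53, 58, 63, 68, 73, 78

G_0=26  [base 5] 5^2 + 1  →[5↦6]→  6^2 + 1 = 37  −1 ⇒ G_1=36
G_1=36  [base 6] 6^2  →[6↦7]→  7^2 = 49  −1 ⇒ G_2=48
G_2=48  [base 7] 6·7 + 6  →[7↦8]→  6·8 + 6 = 54  −1 ⇒ G_3=53
G_3=53  [base 8] 6·8 + 5  →[8↦9]→  6·9 + 5 = 59  −1 ⇒ G_4=58
G_4=58  [base 9] 6·9 + 4  →[9↦10]→  6·10 + 4 = 64  −1 ⇒ G_5=63
G_5=63  [base 10] 6·10 + 3  →[10↦11]→  6·11 + 3 = 69  −1 ⇒ G_6=68
G_6=68  [base 11] 6·11 + 2  →[11↦12]→  6·12 + 2 = 74  −1 ⇒ G_7=73
G_7=73  [base 12] 6·12 + 1  →[12↦13]→  6·13 + 1 = 79  −1 ⇒ G_8=78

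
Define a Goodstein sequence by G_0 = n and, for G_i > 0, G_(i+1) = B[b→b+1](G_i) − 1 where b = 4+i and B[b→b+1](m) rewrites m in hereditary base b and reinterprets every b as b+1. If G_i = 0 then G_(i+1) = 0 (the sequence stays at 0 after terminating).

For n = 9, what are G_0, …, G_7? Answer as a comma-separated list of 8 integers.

9 —HB4→ 2·4 + 1 —bump→ 2·5 + 1 = 11 —(−1)→ 10
10 —HB5→ 2·5 —bump→ 2·6 = 12 —(−1)→ 11
11 —HB6→ 6 + 5 —bump→ 7 + 5 = 12 —(−1)→ 11
11 —HB7→ 7 + 4 —bump→ 8 + 4 = 12 —(−1)→ 11
11 —HB8→ 8 + 3 —bump→ 9 + 3 = 12 —(−1)→ 11
11 —HB9→ 9 + 2 —bump→ 10 + 2 = 12 —(−1)→ 11
11 —HB10→ 10 + 1 —bump→ 11 + 1 = 12 —(−1)→ 11

9, 10, 11, 11, 11, 11, 11, 11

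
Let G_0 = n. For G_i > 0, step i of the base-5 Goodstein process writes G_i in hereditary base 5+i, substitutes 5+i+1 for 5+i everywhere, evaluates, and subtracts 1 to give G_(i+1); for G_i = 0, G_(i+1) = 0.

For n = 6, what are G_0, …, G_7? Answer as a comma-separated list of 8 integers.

(0) 6|_5 = 5 + 1 ↦ 6 + 1|_6 = 7 ⇒ 6
(1) 6|_6 = 6 ↦ 7|_7 = 7 ⇒ 6
(2) 6|_7 = 6 ↦ 6|_8 = 6 ⇒ 5
(3) 5|_8 = 5 ↦ 5|_9 = 5 ⇒ 4
(4) 4|_9 = 4 ↦ 4|_10 = 4 ⇒ 3
(5) 3|_10 = 3 ↦ 3|_11 = 3 ⇒ 2
(6) 2|_11 = 2 ↦ 2|_12 = 2 ⇒ 1

6, 6, 6, 5, 4, 3, 2, 1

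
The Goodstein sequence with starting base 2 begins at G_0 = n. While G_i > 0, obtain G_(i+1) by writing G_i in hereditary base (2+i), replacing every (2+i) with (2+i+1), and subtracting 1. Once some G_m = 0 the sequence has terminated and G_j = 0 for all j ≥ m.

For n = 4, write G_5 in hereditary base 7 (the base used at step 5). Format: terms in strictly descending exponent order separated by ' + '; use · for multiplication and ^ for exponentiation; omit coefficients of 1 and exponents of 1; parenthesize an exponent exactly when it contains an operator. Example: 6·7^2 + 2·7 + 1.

(0) 4|_2 = 2^2 ↦ 3^3|_3 = 27 ⇒ 26
(1) 26|_3 = 2·3^2 + 2·3 + 2 ↦ 2·4^2 + 2·4 + 2|_4 = 42 ⇒ 41
(2) 41|_4 = 2·4^2 + 2·4 + 1 ↦ 2·5^2 + 2·5 + 1|_5 = 61 ⇒ 60
(3) 60|_5 = 2·5^2 + 2·5 ↦ 2·6^2 + 2·6|_6 = 84 ⇒ 83
(4) 83|_6 = 2·6^2 + 6 + 5 ↦ 2·7^2 + 7 + 5|_7 = 110 ⇒ 109
(5) 109|_7 = 2·7^2 + 7 + 4 ↦ 2·8^2 + 8 + 4|_8 = 140 ⇒ 139

2·7^2 + 7 + 4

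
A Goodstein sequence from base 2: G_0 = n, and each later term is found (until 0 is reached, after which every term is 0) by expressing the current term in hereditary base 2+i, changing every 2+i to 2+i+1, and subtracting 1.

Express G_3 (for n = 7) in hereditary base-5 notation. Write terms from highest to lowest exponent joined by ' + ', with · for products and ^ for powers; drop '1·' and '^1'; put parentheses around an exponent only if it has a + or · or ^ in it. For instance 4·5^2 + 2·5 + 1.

5^5 + 2

base 2: 7 = 2^2 + 2 + 1; at 3: 3^3 + 3 + 1 = 31; next = 30
base 3: 30 = 3^3 + 3; at 4: 4^4 + 4 = 260; next = 259
base 4: 259 = 4^4 + 3; at 5: 5^5 + 3 = 3128; next = 3127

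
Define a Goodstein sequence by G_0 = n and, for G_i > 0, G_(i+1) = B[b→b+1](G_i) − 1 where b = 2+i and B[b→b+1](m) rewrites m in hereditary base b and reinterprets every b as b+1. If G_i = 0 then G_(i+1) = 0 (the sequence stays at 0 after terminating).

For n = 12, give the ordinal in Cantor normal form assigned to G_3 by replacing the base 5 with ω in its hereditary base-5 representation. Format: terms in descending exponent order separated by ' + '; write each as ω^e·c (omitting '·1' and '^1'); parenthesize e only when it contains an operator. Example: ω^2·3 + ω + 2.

12 —HB2→ 2^(2 + 1) + 2^2 —bump→ 3^(3 + 1) + 3^3 = 108 —(−1)→ 107
107 —HB3→ 3^(3 + 1) + 2·3^2 + 2·3 + 2 —bump→ 4^(4 + 1) + 2·4^2 + 2·4 + 2 = 1066 —(−1)→ 1065
1065 —HB4→ 4^(4 + 1) + 2·4^2 + 2·4 + 1 —bump→ 5^(5 + 1) + 2·5^2 + 2·5 + 1 = 15686 —(−1)→ 15685
15685 —HB5→ 5^(5 + 1) + 2·5^2 + 2·5 —bump→ 6^(6 + 1) + 2·6^2 + 2·6 = 280020 —(−1)→ 280019

ω^(ω + 1) + ω^2·2 + ω·2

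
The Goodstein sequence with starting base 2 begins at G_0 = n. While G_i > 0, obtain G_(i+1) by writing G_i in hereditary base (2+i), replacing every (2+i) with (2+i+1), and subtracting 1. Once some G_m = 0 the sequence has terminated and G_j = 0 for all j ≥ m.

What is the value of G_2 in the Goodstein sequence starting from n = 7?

259

step 0: 7 = 2^2 + 2 + 1; sub 3 for 2: 3^3 + 3 + 1; = 31; G_1 = 31−1 = 30
step 1: 30 = 3^3 + 3; sub 4 for 3: 4^4 + 4; = 260; G_2 = 260−1 = 259
step 2: 259 = 4^4 + 3; sub 5 for 4: 5^5 + 3; = 3128; G_3 = 3128−1 = 3127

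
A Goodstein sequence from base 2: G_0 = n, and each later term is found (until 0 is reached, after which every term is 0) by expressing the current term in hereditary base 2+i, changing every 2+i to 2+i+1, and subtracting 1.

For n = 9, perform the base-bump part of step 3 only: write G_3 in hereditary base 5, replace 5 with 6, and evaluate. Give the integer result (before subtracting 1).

140744

step 0: 9 = 2^(2 + 1) + 1; sub 3 for 2: 3^(3 + 1) + 1; = 82; G_1 = 82−1 = 81
step 1: 81 = 3^(3 + 1); sub 4 for 3: 4^(4 + 1); = 1024; G_2 = 1024−1 = 1023
step 2: 1023 = 3·4^4 + 3·4^3 + 3·4^2 + 3·4 + 3; sub 5 for 4: 3·5^5 + 3·5^3 + 3·5^2 + 3·5 + 3; = 9843; G_3 = 9843−1 = 9842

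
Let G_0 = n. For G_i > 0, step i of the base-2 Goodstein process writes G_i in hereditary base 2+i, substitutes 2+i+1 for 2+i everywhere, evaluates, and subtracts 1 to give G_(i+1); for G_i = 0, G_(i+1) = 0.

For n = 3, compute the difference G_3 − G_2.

[0] 3 ≡ 2 + 1 (base 2). Lift 3: 4. −1: 3.
[1] 3 ≡ 3 (base 3). Lift 4: 4. −1: 3.
[2] 3 ≡ 3 (base 4). Lift 5: 3. −1: 2.

-1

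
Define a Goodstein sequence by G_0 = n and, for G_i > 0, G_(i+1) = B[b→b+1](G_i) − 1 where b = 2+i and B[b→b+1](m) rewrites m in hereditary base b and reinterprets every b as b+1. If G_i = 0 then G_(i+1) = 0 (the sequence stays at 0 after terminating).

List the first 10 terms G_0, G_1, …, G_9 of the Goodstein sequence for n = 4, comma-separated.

i=0: 4 = 2^2 (b=2); 2→3: 3^3 = 27; 27−1 = 26
i=1: 26 = 2·3^2 + 2·3 + 2 (b=3); 3→4: 2·4^2 + 2·4 + 2 = 42; 42−1 = 41
i=2: 41 = 2·4^2 + 2·4 + 1 (b=4); 4→5: 2·5^2 + 2·5 + 1 = 61; 61−1 = 60
i=3: 60 = 2·5^2 + 2·5 (b=5); 5→6: 2·6^2 + 2·6 = 84; 84−1 = 83
i=4: 83 = 2·6^2 + 6 + 5 (b=6); 6→7: 2·7^2 + 7 + 5 = 110; 110−1 = 109
i=5: 109 = 2·7^2 + 7 + 4 (b=7); 7→8: 2·8^2 + 8 + 4 = 140; 140−1 = 139
i=6: 139 = 2·8^2 + 8 + 3 (b=8); 8→9: 2·9^2 + 9 + 3 = 174; 174−1 = 173
i=7: 173 = 2·9^2 + 9 + 2 (b=9); 9→10: 2·10^2 + 10 + 2 = 212; 212−1 = 211
i=8: 211 = 2·10^2 + 10 + 1 (b=10); 10→11: 2·11^2 + 11 + 1 = 254; 254−1 = 253

4, 26, 41, 60, 83, 109, 139, 173, 211, 253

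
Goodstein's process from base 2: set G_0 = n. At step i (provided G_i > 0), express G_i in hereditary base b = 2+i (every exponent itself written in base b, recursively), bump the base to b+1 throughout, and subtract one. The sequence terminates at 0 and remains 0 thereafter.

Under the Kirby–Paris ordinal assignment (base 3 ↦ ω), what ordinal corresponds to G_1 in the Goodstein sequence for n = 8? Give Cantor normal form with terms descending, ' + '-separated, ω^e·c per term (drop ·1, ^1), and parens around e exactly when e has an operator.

ω^ω·2 + ω^2·2 + ω·2 + 2

8 —HB2→ 2^(2 + 1) —bump→ 3^(3 + 1) = 81 —(−1)→ 80
80 —HB3→ 2·3^3 + 2·3^2 + 2·3 + 2 —bump→ 2·4^4 + 2·4^2 + 2·4 + 2 = 554 —(−1)→ 553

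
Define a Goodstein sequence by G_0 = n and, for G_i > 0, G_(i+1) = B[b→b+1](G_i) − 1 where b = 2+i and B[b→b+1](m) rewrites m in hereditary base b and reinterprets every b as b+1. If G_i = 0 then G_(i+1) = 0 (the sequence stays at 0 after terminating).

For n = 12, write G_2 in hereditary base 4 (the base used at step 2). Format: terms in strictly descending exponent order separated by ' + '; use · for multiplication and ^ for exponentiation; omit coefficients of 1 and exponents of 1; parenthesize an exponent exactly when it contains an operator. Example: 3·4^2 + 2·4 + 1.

i=0: 12 = 2^(2 + 1) + 2^2 (b=2); 2→3: 3^(3 + 1) + 3^3 = 108; 108−1 = 107
i=1: 107 = 3^(3 + 1) + 2·3^2 + 2·3 + 2 (b=3); 3→4: 4^(4 + 1) + 2·4^2 + 2·4 + 2 = 1066; 1066−1 = 1065

4^(4 + 1) + 2·4^2 + 2·4 + 1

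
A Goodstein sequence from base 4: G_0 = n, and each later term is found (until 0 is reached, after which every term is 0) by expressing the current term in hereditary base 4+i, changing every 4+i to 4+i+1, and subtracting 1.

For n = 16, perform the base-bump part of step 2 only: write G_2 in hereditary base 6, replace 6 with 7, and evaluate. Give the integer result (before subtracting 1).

31

G_0 = 16. HB_4(16) = 4^2. Bump = 25. G_1 = 24.
G_1 = 24. HB_5(24) = 4·5 + 4. Bump = 28. G_2 = 27.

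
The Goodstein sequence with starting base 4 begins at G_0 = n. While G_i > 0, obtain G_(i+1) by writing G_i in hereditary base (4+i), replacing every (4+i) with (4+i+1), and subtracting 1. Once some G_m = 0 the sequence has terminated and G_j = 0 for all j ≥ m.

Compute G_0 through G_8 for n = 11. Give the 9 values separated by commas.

[0] 11 ≡ 2·4 + 3 (base 4). Lift 5: 13. −1: 12.
[1] 12 ≡ 2·5 + 2 (base 5). Lift 6: 14. −1: 13.
[2] 13 ≡ 2·6 + 1 (base 6). Lift 7: 15. −1: 14.
[3] 14 ≡ 2·7 (base 7). Lift 8: 16. −1: 15.
[4] 15 ≡ 8 + 7 (base 8). Lift 9: 16. −1: 15.
[5] 15 ≡ 9 + 6 (base 9). Lift 10: 16. −1: 15.
[6] 15 ≡ 10 + 5 (base 10). Lift 11: 16. −1: 15.
[7] 15 ≡ 11 + 4 (base 11). Lift 12: 16. −1: 15.

11, 12, 13, 14, 15, 15, 15, 15, 15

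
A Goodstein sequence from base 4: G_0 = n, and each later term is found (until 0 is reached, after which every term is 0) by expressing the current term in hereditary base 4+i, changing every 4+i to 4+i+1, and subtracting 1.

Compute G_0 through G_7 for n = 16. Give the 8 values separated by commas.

16, 24, 27, 30, 33, 36, 39, 41

base 4: 16 = 4^2; at 5: 5^2 = 25; next = 24
base 5: 24 = 4·5 + 4; at 6: 4·6 + 4 = 28; next = 27
base 6: 27 = 4·6 + 3; at 7: 4·7 + 3 = 31; next = 30
base 7: 30 = 4·7 + 2; at 8: 4·8 + 2 = 34; next = 33
base 8: 33 = 4·8 + 1; at 9: 4·9 + 1 = 37; next = 36
base 9: 36 = 4·9; at 10: 4·10 = 40; next = 39
base 10: 39 = 3·10 + 9; at 11: 3·11 + 9 = 42; next = 41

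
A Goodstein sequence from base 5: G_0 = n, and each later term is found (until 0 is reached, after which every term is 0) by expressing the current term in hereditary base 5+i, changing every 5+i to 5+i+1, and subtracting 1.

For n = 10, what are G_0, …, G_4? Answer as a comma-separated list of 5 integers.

G_0 = 10. HB_5(10) = 2·5. Bump = 12. G_1 = 11.
G_1 = 11. HB_6(11) = 6 + 5. Bump = 12. G_2 = 11.
G_2 = 11. HB_7(11) = 7 + 4. Bump = 12. G_3 = 11.
G_3 = 11. HB_8(11) = 8 + 3. Bump = 12. G_4 = 11.

10, 11, 11, 11, 11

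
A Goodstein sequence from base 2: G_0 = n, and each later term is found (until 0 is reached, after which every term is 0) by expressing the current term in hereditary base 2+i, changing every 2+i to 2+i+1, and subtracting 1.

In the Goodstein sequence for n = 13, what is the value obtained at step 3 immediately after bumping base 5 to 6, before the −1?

13 —HB2→ 2^(2 + 1) + 2^2 + 1 —bump→ 3^(3 + 1) + 3^3 + 1 = 109 —(−1)→ 108
108 —HB3→ 3^(3 + 1) + 3^3 —bump→ 4^(4 + 1) + 4^4 = 1280 —(−1)→ 1279
1279 —HB4→ 4^(4 + 1) + 3·4^3 + 3·4^2 + 3·4 + 3 —bump→ 5^(5 + 1) + 3·5^3 + 3·5^2 + 3·5 + 3 = 16093 —(−1)→ 16092

280712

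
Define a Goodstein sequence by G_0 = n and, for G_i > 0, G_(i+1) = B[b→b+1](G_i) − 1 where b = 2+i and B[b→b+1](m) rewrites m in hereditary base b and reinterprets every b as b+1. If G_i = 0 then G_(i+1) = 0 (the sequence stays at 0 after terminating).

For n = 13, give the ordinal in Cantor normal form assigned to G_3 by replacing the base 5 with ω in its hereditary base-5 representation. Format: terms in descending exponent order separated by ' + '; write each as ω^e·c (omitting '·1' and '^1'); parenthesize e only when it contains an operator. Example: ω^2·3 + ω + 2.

i=0: 13 = 2^(2 + 1) + 2^2 + 1 (b=2); 2→3: 3^(3 + 1) + 3^3 + 1 = 109; 109−1 = 108
i=1: 108 = 3^(3 + 1) + 3^3 (b=3); 3→4: 4^(4 + 1) + 4^4 = 1280; 1280−1 = 1279
i=2: 1279 = 4^(4 + 1) + 3·4^3 + 3·4^2 + 3·4 + 3 (b=4); 4→5: 5^(5 + 1) + 3·5^3 + 3·5^2 + 3·5 + 3 = 16093; 16093−1 = 16092
i=3: 16092 = 5^(5 + 1) + 3·5^3 + 3·5^2 + 3·5 + 2 (b=5); 5→6: 6^(6 + 1) + 3·6^3 + 3·6^2 + 3·6 + 2 = 280712; 280712−1 = 280711

ω^(ω + 1) + ω^3·3 + ω^2·3 + ω·3 + 2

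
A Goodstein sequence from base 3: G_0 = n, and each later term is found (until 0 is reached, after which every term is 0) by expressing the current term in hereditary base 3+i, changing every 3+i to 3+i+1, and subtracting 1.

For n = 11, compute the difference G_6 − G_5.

4

G_0 = 11. HB_3(11) = 3^2 + 2. Bump = 18. G_1 = 17.
G_1 = 17. HB_4(17) = 4^2 + 1. Bump = 26. G_2 = 25.
G_2 = 25. HB_5(25) = 5^2. Bump = 36. G_3 = 35.
G_3 = 35. HB_6(35) = 5·6 + 5. Bump = 40. G_4 = 39.
G_4 = 39. HB_7(39) = 5·7 + 4. Bump = 44. G_5 = 43.
G_5 = 43. HB_8(43) = 5·8 + 3. Bump = 48. G_6 = 47.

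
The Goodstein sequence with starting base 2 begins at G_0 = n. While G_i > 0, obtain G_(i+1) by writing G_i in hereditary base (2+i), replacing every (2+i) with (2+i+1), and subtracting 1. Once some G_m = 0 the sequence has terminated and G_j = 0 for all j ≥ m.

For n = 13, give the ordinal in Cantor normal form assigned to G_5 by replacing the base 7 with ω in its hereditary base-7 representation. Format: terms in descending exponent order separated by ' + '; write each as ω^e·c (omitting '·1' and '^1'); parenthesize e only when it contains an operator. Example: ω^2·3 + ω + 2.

ω^(ω + 1) + ω^3·3 + ω^2·3 + ω·3

i=0: 13 = 2^(2 + 1) + 2^2 + 1 (b=2); 2→3: 3^(3 + 1) + 3^3 + 1 = 109; 109−1 = 108
i=1: 108 = 3^(3 + 1) + 3^3 (b=3); 3→4: 4^(4 + 1) + 4^4 = 1280; 1280−1 = 1279
i=2: 1279 = 4^(4 + 1) + 3·4^3 + 3·4^2 + 3·4 + 3 (b=4); 4→5: 5^(5 + 1) + 3·5^3 + 3·5^2 + 3·5 + 3 = 16093; 16093−1 = 16092
i=3: 16092 = 5^(5 + 1) + 3·5^3 + 3·5^2 + 3·5 + 2 (b=5); 5→6: 6^(6 + 1) + 3·6^3 + 3·6^2 + 3·6 + 2 = 280712; 280712−1 = 280711
i=4: 280711 = 6^(6 + 1) + 3·6^3 + 3·6^2 + 3·6 + 1 (b=6); 6→7: 7^(7 + 1) + 3·7^3 + 3·7^2 + 3·7 + 1 = 5765999; 5765999−1 = 5765998
i=5: 5765998 = 7^(7 + 1) + 3·7^3 + 3·7^2 + 3·7 (b=7); 7→8: 8^(8 + 1) + 3·8^3 + 3·8^2 + 3·8 = 134219480; 134219480−1 = 134219479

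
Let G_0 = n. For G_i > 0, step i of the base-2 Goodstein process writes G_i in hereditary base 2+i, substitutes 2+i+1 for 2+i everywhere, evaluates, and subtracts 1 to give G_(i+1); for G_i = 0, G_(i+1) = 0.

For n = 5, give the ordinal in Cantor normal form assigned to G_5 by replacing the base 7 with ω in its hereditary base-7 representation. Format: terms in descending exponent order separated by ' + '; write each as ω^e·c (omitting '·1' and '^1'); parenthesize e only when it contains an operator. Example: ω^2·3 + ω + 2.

ω^3·3 + ω^2·3 + ω·3

G_0=5  [base 2] 2^2 + 1  →[2↦3]→  3^3 + 1 = 28  −1 ⇒ G_1=27
G_1=27  [base 3] 3^3  →[3↦4]→  4^4 = 256  −1 ⇒ G_2=255
G_2=255  [base 4] 3·4^3 + 3·4^2 + 3·4 + 3  →[4↦5]→  3·5^3 + 3·5^2 + 3·5 + 3 = 468  −1 ⇒ G_3=467
G_3=467  [base 5] 3·5^3 + 3·5^2 + 3·5 + 2  →[5↦6]→  3·6^3 + 3·6^2 + 3·6 + 2 = 776  −1 ⇒ G_4=775
G_4=775  [base 6] 3·6^3 + 3·6^2 + 3·6 + 1  →[6↦7]→  3·7^3 + 3·7^2 + 3·7 + 1 = 1198  −1 ⇒ G_5=1197
G_5=1197  [base 7] 3·7^3 + 3·7^2 + 3·7  →[7↦8]→  3·8^3 + 3·8^2 + 3·8 = 1752  −1 ⇒ G_6=1751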